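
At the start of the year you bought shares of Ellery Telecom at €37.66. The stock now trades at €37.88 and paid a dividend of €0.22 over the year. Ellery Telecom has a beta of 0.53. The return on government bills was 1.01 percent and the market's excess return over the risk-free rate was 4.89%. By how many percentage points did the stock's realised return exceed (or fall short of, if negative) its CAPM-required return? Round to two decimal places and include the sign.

-2.43%

Realised HPR = (P1 + D1 − P0) / P0 = (37.88 + 0.22 − 37.66) / 37.66 = 0.44 / 37.66 = 1.1683%
CAPM required = R_f + β·MRP = 1.01% + 0.53 × 4.89% = 3.6017%
α = realised − required = 1.1683% − 3.6017% = -2.43%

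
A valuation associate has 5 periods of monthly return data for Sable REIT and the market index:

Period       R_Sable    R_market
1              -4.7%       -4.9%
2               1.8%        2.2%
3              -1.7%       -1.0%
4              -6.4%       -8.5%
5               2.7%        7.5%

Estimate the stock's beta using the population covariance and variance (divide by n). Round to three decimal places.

Mean R_i = (-4.7 + 1.8 − 1.7 − 6.4 + 2.7) / 5 = -1.6600%
Mean R_m = (-4.9 + 2.2 − 1.0 − 8.5 + 7.5) / 5 = -0.9400%
Σ(R_i − R̄_i)(R_m − R̄_m) = 95.5380  ⇒  Cov = 95.5380 / 5 = 19.1076
Σ(R_m − R̄_m)² = 153.9320  ⇒  Var(R_m) = 153.9320 / 5 = 30.7864
β = Cov / Var(R_m) = 19.1076 / 30.7864 = 0.6207

0.621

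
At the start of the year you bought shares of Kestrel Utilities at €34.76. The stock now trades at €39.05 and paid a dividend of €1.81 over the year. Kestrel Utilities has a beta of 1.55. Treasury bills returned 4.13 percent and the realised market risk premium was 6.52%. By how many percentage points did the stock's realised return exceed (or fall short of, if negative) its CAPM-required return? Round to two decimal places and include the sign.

+3.31%

Realised HPR = (P1 + D1 − P0) / P0 = (39.05 + 1.81 − 34.76) / 34.76 = 6.10 / 34.76 = 17.5489%
CAPM required = R_f + β·MRP = 4.13% + 1.55 × 6.52% = 14.2360%
α = realised − required = 17.5489% − 14.2360% = +3.31%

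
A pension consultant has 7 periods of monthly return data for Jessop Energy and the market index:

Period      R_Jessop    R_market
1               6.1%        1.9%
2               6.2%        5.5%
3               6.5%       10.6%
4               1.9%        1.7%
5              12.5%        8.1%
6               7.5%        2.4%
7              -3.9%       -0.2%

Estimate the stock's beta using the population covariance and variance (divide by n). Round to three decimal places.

0.872

Mean R_i = (6.1 + 6.2 + 6.5 + 1.9 + 12.5 + 7.5 − 3.9) / 7 = 5.2571%
Mean R_m = (1.9 + 5.5 + 10.6 + 1.7 + 8.1 + 2.4 − 0.2) / 7 = 4.2857%
Σ(R_i − R̄_i)(R_m − R̄_m) = 80.1357  ⇒  Cov = 80.1357 / 7 = 11.4480
Σ(R_m − R̄_m)² = 91.9486  ⇒  Var(R_m) = 91.9486 / 7 = 13.1355
β = Cov / Var(R_m) = 11.4480 / 13.1355 = 0.8715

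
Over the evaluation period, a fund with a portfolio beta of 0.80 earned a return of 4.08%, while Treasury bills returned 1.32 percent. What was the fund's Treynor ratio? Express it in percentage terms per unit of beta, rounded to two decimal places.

3.45%

Treynor = (R_P − R_f) / β_P = (4.08% − 1.32%) / 0.8000 = 2.76% / 0.8000 = 3.45%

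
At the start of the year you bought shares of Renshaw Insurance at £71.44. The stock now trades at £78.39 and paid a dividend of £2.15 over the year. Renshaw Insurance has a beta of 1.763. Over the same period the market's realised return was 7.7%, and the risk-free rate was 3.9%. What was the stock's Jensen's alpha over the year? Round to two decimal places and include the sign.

Realised HPR = (P1 + D1 − P0) / P0 = (78.39 + 2.15 − 71.44) / 71.44 = 9.10 / 71.44 = 12.7380%
MRP = 7.7% − 3.9% = 3.80%
CAPM required = R_f + β·MRP = 3.9% + 1.763 × 3.8% = 10.5994%
α = realised − required = 12.7380% − 10.5994% = +2.14%

+2.14%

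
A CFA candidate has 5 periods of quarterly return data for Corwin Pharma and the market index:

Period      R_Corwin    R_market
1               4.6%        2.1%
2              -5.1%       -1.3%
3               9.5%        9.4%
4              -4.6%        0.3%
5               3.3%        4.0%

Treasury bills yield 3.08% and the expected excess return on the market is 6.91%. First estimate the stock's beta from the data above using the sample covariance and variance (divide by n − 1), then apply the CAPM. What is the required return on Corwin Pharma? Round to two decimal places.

12.67%

Mean R_i = (4.6 − 5.1 + 9.5 − 4.6 + 3.3) / 5 = 1.5400%
Mean R_m = (2.1 − 1.3 + 9.4 + 0.3 + 4.0) / 5 = 2.9000%
Σ(R_i − R̄_i)(R_m − R̄_m) = 95.0800  ⇒  Cov = 95.0800 / 4 = 23.7700
Σ(R_m − R̄_m)² = 68.5000  ⇒  Var(R_m) = 68.5000 / 4 = 17.1250
β = Cov / Var(R_m) = 23.7700 / 17.1250 = 1.3880
E(R) = R_f + β × MRP = 3.08% + 1.3880 × 6.91% = 12.67%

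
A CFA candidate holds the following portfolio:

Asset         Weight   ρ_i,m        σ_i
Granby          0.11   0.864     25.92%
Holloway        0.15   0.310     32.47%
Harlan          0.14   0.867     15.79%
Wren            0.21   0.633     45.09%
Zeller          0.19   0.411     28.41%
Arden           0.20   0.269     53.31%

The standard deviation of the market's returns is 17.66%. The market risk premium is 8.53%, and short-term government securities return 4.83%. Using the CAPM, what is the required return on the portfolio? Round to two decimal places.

β_Granby = 0.864 × 25.92% / 17.66% = 1.2681
β_Holloway = 0.310 × 32.47% / 17.66% = 0.5700
β_Harlan = 0.867 × 15.79% / 17.66% = 0.7752
β_Wren = 0.633 × 45.09% / 17.66% = 1.6162
β_Zeller = 0.411 × 28.41% / 17.66% = 0.6612
β_Arden = 0.269 × 53.31% / 17.66% = 0.8120
β_P = Σ w_i β_i = 0.11×1.2681 + 0.15×0.5700 + 0.14×0.7752 + 0.21×1.6162 + 0.19×0.6612 + 0.20×0.8120 = 0.9609
E(R_P) = R_f + β_P × MRP = 4.83% + 0.9609 × 8.53% = 13.03%

13.03%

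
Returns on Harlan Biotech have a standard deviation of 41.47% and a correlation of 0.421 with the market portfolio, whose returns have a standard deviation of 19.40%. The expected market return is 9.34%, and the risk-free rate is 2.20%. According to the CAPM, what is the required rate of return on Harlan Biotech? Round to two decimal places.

β = ρ × σ_i / σ_m = 0.421 × 41.47% / 19.40% = 0.8999
MRP = 9.34% − 2.20% = 7.14%
E(R) = 2.20% + 0.8999 × 7.14% = 8.63%

8.63%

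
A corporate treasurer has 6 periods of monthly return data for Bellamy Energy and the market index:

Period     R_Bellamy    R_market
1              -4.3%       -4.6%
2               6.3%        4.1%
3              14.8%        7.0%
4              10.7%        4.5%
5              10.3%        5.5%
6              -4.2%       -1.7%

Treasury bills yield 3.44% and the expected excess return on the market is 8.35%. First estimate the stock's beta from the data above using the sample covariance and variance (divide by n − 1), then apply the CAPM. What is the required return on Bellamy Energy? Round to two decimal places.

Mean R_i = (-4.3 + 6.3 + 14.8 + 10.7 + 10.3 − 4.2) / 6 = 5.6000%
Mean R_m = (-4.6 + 4.1 + 7.0 + 4.5 + 5.5 − 1.7) / 6 = 2.4667%
Σ(R_i − R̄_i)(R_m − R̄_m) = 178.2700  ⇒  Cov = 178.2700 / 5 = 35.6540
Σ(R_m − R̄_m)² = 103.8533  ⇒  Var(R_m) = 103.8533 / 5 = 20.7707
β = Cov / Var(R_m) = 35.6540 / 20.7707 = 1.7166
E(R) = R_f + β × MRP = 3.44% + 1.7166 × 8.35% = 17.77%

17.77%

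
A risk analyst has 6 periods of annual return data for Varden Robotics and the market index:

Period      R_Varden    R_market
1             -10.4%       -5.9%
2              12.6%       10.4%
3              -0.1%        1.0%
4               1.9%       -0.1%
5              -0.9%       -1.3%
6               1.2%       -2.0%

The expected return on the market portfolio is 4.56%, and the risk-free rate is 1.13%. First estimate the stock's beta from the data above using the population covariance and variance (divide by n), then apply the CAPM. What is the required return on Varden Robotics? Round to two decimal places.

5.49%

Mean R_i = (-10.4 + 12.6 − 0.1 + 1.9 − 0.9 + 1.2) / 6 = 0.7167%
Mean R_m = (-5.9 + 10.4 + 1.0 − 0.1 − 1.3 − 2.0) / 6 = 0.3500%
Σ(R_i − R̄_i)(R_m − R̄_m) = 189.3750  ⇒  Cov = 189.3750 / 6 = 31.5625
Σ(R_m − R̄_m)² = 148.9350  ⇒  Var(R_m) = 148.9350 / 6 = 24.8225
β = Cov / Var(R_m) = 31.5625 / 24.8225 = 1.2715
MRP = 4.56% − 1.13% = 3.43%
E(R) = R_f + β × MRP = 1.13% + 1.2715 × 3.43% = 5.49%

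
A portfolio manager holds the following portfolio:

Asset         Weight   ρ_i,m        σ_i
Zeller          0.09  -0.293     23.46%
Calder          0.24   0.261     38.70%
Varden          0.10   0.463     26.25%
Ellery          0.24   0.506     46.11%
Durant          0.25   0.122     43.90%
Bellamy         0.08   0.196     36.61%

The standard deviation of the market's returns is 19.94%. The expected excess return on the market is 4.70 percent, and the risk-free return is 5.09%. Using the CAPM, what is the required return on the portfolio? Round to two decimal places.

7.57%

β_Zeller = -0.293 × 23.46% / 19.94% = -0.3447
β_Calder = 0.261 × 38.70% / 19.94% = 0.5066
β_Varden = 0.463 × 26.25% / 19.94% = 0.6095
β_Ellery = 0.506 × 46.11% / 19.94% = 1.1701
β_Durant = 0.122 × 43.90% / 19.94% = 0.2686
β_Bellamy = 0.196 × 36.61% / 19.94% = 0.3599
β_P = Σ w_i β_i = 0.09×-0.3447 + 0.24×0.5066 + 0.10×0.6095 + 0.24×1.1701 + 0.25×0.2686 + 0.08×0.3599 = 0.5283
E(R_P) = R_f + β_P × MRP = 5.09% + 0.5283 × 4.70% = 7.57%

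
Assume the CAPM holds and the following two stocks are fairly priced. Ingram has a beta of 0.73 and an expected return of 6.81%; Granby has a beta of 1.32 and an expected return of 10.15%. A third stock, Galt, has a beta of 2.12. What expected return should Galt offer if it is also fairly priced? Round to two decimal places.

14.68%

MRP (SML slope) = (10.15% − 6.81%) / (1.32 − 0.73) = 3.34% / 0.59 = 5.6610%
R_f (intercept) = 6.81% − 0.73 × 5.6610% = 2.6775%
E(R_Galt) = R_f + β × MRP = 2.6775% + 2.12 × 5.6610% = 14.68%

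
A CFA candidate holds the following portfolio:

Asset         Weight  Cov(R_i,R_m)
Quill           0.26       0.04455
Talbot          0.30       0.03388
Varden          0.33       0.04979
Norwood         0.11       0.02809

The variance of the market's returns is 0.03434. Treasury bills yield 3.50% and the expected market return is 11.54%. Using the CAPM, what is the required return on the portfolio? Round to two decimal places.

13.16%

β_Quill = 0.04455 / 0.03434 = 1.2973
β_Talbot = 0.03388 / 0.03434 = 0.9866
β_Varden = 0.04979 / 0.03434 = 1.4499
β_Norwood = 0.02809 / 0.03434 = 0.8180
β_P = Σ w_i β_i = 0.26×1.2973 + 0.30×0.9866 + 0.33×1.4499 + 0.11×0.8180 = 1.2017
MRP = 11.54% − 3.50% = 8.04%
E(R_P) = R_f + β_P × MRP = 3.50% + 1.2017 × 8.04% = 13.16%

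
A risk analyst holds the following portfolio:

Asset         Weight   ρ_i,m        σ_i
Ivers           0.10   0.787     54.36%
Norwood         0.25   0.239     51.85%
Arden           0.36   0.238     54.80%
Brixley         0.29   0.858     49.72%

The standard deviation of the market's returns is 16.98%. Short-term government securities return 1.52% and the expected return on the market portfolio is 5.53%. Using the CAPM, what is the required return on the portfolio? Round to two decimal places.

7.29%

β_Ivers = 0.787 × 54.36% / 16.98% = 2.5195
β_Norwood = 0.239 × 51.85% / 16.98% = 0.7298
β_Arden = 0.238 × 54.80% / 16.98% = 0.7681
β_Brixley = 0.858 × 49.72% / 16.98% = 2.5124
β_P = Σ w_i β_i = 0.10×2.5195 + 0.25×0.7298 + 0.36×0.7681 + 0.29×2.5124 = 1.4395
MRP = 5.53% − 1.52% = 4.01%
E(R_P) = R_f + β_P × MRP = 1.52% + 1.4395 × 4.01% = 7.29%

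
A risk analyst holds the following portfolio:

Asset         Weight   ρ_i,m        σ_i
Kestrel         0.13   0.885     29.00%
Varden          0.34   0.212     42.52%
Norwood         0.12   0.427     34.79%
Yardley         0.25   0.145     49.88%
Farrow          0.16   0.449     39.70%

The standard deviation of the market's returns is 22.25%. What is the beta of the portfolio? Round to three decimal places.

0.577

β_Kestrel = 0.885 × 29.00% / 22.25% = 1.1535
β_Varden = 0.212 × 42.52% / 22.25% = 0.4051
β_Norwood = 0.427 × 34.79% / 22.25% = 0.6677
β_Yardley = 0.145 × 49.88% / 22.25% = 0.3251
β_Farrow = 0.449 × 39.70% / 22.25% = 0.8011
β_P = Σ w_i β_i = 0.13×1.1535 + 0.34×0.4051 + 0.12×0.6677 + 0.25×0.3251 + 0.16×0.8011 = 0.5773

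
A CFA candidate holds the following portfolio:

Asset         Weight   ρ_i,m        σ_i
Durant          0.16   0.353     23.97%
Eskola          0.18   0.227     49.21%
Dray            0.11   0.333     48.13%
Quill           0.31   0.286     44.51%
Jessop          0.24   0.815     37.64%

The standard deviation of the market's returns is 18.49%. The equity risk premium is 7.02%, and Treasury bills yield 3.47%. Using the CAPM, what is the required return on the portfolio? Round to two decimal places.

β_Durant = 0.353 × 23.97% / 18.49% = 0.4576
β_Eskola = 0.227 × 49.21% / 18.49% = 0.6041
β_Dray = 0.333 × 48.13% / 18.49% = 0.8668
β_Quill = 0.286 × 44.51% / 18.49% = 0.6885
β_Jessop = 0.815 × 37.64% / 18.49% = 1.6591
β_P = Σ w_i β_i = 0.16×0.4576 + 0.18×0.6041 + 0.11×0.8668 + 0.31×0.6885 + 0.24×1.6591 = 0.8889
E(R_P) = R_f + β_P × MRP = 3.47% + 0.8889 × 7.02% = 9.71%

9.71%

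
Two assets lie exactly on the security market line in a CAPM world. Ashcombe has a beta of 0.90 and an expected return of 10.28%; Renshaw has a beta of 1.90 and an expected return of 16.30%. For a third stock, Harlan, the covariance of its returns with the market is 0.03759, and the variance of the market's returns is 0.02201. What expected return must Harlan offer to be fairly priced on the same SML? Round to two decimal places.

15.14%

MRP = (16.30% − 10.28%) / (1.90 − 0.90) = 6.0200%
R_f = 10.28% − 0.90 × 6.0200% = 4.8620%
β_Harlan = Cov / Var(R_m) = 0.03759 / 0.02201 = 1.7079
E(R_Harlan) = R_f + β × MRP = 4.8620% + 1.7079 × 6.0200% = 15.14%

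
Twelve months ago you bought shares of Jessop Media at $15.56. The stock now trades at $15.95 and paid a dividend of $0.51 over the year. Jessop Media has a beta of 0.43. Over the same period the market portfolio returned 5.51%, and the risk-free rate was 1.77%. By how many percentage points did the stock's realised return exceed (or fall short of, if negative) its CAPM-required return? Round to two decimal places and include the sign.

+2.41%

Realised HPR = (P1 + D1 − P0) / P0 = (15.95 + 0.51 − 15.56) / 15.56 = 0.90 / 15.56 = 5.7841%
MRP = 5.51% − 1.77% = 3.74%
CAPM required = R_f + β·MRP = 1.77% + 0.43 × 3.74% = 3.3782%
α = realised − required = 5.7841% − 3.3782% = +2.41%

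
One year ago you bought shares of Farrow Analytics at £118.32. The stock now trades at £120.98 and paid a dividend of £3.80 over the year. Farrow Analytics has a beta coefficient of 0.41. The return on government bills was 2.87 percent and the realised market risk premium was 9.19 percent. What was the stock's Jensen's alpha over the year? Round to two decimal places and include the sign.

-1.18%

Realised HPR = (P1 + D1 − P0) / P0 = (120.98 + 3.80 − 118.32) / 118.32 = 6.46 / 118.32 = 5.4598%
CAPM required = R_f + β·MRP = 2.87% + 0.41 × 9.19% = 6.6379%
α = realised − required = 5.4598% − 6.6379% = -1.18%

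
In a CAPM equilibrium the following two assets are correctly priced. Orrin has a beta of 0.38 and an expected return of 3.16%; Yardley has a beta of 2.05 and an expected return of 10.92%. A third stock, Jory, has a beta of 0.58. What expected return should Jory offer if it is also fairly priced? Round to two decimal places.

4.09%

MRP (SML slope) = (10.92% − 3.16%) / (2.05 − 0.38) = 7.76% / 1.67 = 4.6467%
R_f (intercept) = 3.16% − 0.38 × 4.6467% = 1.3943%
E(R_Jory) = R_f + β × MRP = 1.3943% + 0.58 × 4.6467% = 4.09%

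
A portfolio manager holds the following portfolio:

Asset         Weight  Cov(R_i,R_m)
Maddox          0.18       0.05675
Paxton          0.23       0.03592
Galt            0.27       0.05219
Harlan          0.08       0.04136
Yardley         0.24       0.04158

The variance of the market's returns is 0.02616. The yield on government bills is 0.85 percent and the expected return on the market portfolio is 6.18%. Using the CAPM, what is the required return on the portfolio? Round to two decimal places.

β_Maddox = 0.05675 / 0.02616 = 2.1693
β_Paxton = 0.03592 / 0.02616 = 1.3731
β_Galt = 0.05219 / 0.02616 = 1.9950
β_Harlan = 0.04136 / 0.02616 = 1.5810
β_Yardley = 0.04158 / 0.02616 = 1.5894
β_P = Σ w_i β_i = 0.18×2.1693 + 0.23×1.3731 + 0.27×1.9950 + 0.08×1.5810 + 0.24×1.5894 = 1.7529
MRP = 6.18% − 0.85% = 5.33%
E(R_P) = R_f + β_P × MRP = 0.85% + 1.7529 × 5.33% = 10.19%

10.19%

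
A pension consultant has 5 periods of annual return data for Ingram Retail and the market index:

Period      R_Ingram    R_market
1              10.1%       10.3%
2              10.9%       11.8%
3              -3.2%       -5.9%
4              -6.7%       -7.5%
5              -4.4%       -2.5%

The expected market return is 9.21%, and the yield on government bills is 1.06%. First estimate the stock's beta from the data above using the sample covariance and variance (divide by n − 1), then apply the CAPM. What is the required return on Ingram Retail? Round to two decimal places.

8.47%

Mean R_i = (10.1 + 10.9 − 3.2 − 6.7 − 4.4) / 5 = 1.3400%
Mean R_m = (10.3 + 11.8 − 5.9 − 7.5 − 2.5) / 5 = 1.2400%
Σ(R_i − R̄_i)(R_m − R̄_m) = 304.4720  ⇒  Cov = 304.4720 / 4 = 76.1180
Σ(R_m − R̄_m)² = 334.9520  ⇒  Var(R_m) = 334.9520 / 4 = 83.7380
β = Cov / Var(R_m) = 76.1180 / 83.7380 = 0.9090
MRP = 9.21% − 1.06% = 8.15%
E(R) = R_f + β × MRP = 1.06% + 0.9090 × 8.15% = 8.47%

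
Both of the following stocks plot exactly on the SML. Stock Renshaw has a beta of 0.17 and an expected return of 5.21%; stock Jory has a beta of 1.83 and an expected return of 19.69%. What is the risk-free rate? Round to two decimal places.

3.73%

Both satisfy E(R) = R_f + β·MRP, so the slope of the SML is
MRP = (19.69% − 5.21%) / (1.83 − 0.17) = 14.48% / 1.66 = 8.7229%
R_f = E(R_Renshaw) − β_Renshaw·MRP = 5.21% − 0.17 × 8.7229% = 3.7271%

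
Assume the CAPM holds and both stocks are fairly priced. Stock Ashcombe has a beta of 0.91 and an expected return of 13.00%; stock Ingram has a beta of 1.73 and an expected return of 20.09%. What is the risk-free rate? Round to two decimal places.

Both satisfy E(R) = R_f + β·MRP, so the slope of the SML is
MRP = (20.09% − 13.00%) / (1.73 − 0.91) = 7.09% / 0.82 = 8.6463%
R_f = E(R_Ashcombe) − β_Ashcombe·MRP = 13.00% − 0.91 × 8.6463% = 5.1319%

5.13%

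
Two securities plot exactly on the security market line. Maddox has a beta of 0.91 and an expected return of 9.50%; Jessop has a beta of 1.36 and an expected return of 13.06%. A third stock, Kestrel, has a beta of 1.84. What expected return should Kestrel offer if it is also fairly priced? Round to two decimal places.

16.86%

MRP (SML slope) = (13.06% − 9.50%) / (1.36 − 0.91) = 3.56% / 0.45 = 7.9111%
R_f (intercept) = 9.50% − 0.91 × 7.9111% = 2.3009%
E(R_Kestrel) = R_f + β × MRP = 2.3009% + 1.84 × 7.9111% = 16.86%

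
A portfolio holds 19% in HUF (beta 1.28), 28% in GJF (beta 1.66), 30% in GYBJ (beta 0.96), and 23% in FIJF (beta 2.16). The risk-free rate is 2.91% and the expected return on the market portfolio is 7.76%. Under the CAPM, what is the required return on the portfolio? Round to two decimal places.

β_P = Σ w_i β_i = 0.19×1.28 + 0.28×1.66 + 0.30×0.96 + 0.23×2.16 = 1.4928
MRP = 7.76% − 2.91% = 4.85%
E(R_P) = R_f + β_P × MRP = 2.91% + 1.4928 × 4.85% = 10.15%

10.15%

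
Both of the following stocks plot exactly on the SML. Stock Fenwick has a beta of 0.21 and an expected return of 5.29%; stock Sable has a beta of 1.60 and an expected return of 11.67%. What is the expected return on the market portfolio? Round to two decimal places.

Both satisfy E(R) = R_f + β·MRP, so the slope of the SML is
MRP = (11.67% − 5.29%) / (1.60 − 0.21) = 6.38% / 1.39 = 4.5899%
R_f = E(R_Fenwick) − β_Fenwick·MRP = 5.29% − 0.21 × 4.5899% = 4.3261%
E(R_m) = R_f + MRP = 4.3261% + 4.5899% = 8.92%

8.92%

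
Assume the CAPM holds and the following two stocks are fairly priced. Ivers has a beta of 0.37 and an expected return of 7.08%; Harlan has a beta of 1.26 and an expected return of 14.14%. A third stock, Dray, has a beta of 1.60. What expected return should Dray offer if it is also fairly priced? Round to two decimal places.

16.84%

MRP (SML slope) = (14.14% − 7.08%) / (1.26 − 0.37) = 7.06% / 0.89 = 7.9326%
R_f (intercept) = 7.08% − 0.37 × 7.9326% = 4.1449%
E(R_Dray) = R_f + β × MRP = 4.1449% + 1.60 × 7.9326% = 16.84%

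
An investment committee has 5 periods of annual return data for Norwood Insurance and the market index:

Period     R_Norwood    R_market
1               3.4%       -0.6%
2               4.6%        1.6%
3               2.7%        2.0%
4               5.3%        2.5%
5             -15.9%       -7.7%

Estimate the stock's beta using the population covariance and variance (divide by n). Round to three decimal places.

2.048

Mean R_i = (3.4 + 4.6 + 2.7 + 5.3 − 15.9) / 5 = 0.0200%
Mean R_m = (-0.6 + 1.6 + 2.0 + 2.5 − 7.7) / 5 = -0.4400%
Σ(R_i − R̄_i)(R_m − R̄_m) = 146.4440  ⇒  Cov = 146.4440 / 5 = 29.2888
Σ(R_m − R̄_m)² = 71.4920  ⇒  Var(R_m) = 71.4920 / 5 = 14.2984
β = Cov / Var(R_m) = 29.2888 / 14.2984 = 2.0484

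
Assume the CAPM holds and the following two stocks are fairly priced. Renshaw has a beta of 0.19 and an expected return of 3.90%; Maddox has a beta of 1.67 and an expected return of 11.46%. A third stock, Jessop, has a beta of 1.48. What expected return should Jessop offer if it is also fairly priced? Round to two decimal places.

MRP (SML slope) = (11.46% − 3.90%) / (1.67 − 0.19) = 7.56% / 1.48 = 5.1081%
R_f (intercept) = 3.90% − 0.19 × 5.1081% = 2.9295%
E(R_Jessop) = R_f + β × MRP = 2.9295% + 1.48 × 5.1081% = 10.49%

10.49%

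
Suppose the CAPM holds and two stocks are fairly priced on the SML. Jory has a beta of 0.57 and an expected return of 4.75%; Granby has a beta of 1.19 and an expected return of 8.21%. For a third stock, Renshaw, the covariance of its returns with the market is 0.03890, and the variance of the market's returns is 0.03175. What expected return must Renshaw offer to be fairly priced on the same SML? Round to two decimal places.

MRP = (8.21% − 4.75%) / (1.19 − 0.57) = 5.5806%
R_f = 4.75% − 0.57 × 5.5806% = 1.5691%
β_Renshaw = Cov / Var(R_m) = 0.03890 / 0.03175 = 1.2252
E(R_Renshaw) = R_f + β × MRP = 1.5691% + 1.2252 × 5.5806% = 8.41%

8.41%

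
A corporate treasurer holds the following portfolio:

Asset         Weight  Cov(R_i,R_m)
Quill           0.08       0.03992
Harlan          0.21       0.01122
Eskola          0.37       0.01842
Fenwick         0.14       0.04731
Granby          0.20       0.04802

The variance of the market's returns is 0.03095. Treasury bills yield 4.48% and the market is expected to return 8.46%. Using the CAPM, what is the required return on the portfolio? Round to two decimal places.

β_Quill = 0.03992 / 0.03095 = 1.2898
β_Harlan = 0.01122 / 0.03095 = 0.3625
β_Eskola = 0.01842 / 0.03095 = 0.5952
β_Fenwick = 0.04731 / 0.03095 = 1.5286
β_Granby = 0.04802 / 0.03095 = 1.5515
β_P = Σ w_i β_i = 0.08×1.2898 + 0.21×0.3625 + 0.37×0.5952 + 0.14×1.5286 + 0.20×1.5515 = 0.9238
MRP = 8.46% − 4.48% = 3.98%
E(R_P) = R_f + β_P × MRP = 4.48% + 0.9238 × 3.98% = 8.16%

8.16%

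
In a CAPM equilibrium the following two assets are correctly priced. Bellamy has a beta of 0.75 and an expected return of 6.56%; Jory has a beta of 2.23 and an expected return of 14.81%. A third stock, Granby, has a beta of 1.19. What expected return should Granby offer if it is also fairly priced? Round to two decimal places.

9.01%

MRP (SML slope) = (14.81% − 6.56%) / (2.23 − 0.75) = 8.25% / 1.48 = 5.5743%
R_f (intercept) = 6.56% − 0.75 × 5.5743% = 2.3793%
E(R_Granby) = R_f + β × MRP = 2.3793% + 1.19 × 5.5743% = 9.01%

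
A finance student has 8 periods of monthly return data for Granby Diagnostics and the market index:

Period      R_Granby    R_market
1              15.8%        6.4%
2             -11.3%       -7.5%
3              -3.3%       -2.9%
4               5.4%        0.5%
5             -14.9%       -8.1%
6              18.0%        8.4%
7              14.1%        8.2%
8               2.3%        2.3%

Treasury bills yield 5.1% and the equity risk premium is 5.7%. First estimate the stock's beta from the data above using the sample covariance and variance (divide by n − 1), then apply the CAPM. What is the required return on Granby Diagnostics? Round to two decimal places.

Mean R_i = (15.8 − 11.3 − 3.3 + 5.4 − 14.9 + 18.0 + 14.1 + 2.3) / 8 = 3.2625%
Mean R_m = (6.4 − 7.5 − 2.9 + 0.5 − 8.1 + 8.4 + 8.2 + 2.3) / 8 = 0.9125%
Σ(R_i − R̄_i)(R_m − R̄_m) = 567.1238  ⇒  Cov = 567.1238 / 7 = 81.0177
Σ(R_m − R̄_m)² = 307.9088  ⇒  Var(R_m) = 307.9088 / 7 = 43.9870
β = Cov / Var(R_m) = 81.0177 / 43.9870 = 1.8419
E(R) = R_f + β × MRP = 5.1% + 1.8419 × 5.7% = 15.60%

15.60%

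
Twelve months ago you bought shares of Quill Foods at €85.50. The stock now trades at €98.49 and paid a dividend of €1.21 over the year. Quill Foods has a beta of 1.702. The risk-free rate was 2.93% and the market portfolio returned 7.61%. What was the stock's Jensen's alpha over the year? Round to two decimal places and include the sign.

+5.71%

Realised HPR = (P1 + D1 − P0) / P0 = (98.49 + 1.21 − 85.50) / 85.50 = 14.20 / 85.50 = 16.6082%
MRP = 7.61% − 2.93% = 4.68%
CAPM required = R_f + β·MRP = 2.93% + 1.702 × 4.68% = 10.89536%
α = realised − required = 16.6082% − 10.89536% = +5.71%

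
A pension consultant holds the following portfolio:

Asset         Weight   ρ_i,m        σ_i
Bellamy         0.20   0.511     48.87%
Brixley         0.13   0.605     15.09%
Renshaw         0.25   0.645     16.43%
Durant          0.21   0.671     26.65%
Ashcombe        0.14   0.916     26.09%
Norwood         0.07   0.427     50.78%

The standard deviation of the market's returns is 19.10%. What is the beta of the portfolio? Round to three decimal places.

0.914

β_Bellamy = 0.511 × 48.87% / 19.10% = 1.3075
β_Brixley = 0.605 × 15.09% / 19.10% = 0.4780
β_Renshaw = 0.645 × 16.43% / 19.10% = 0.5548
β_Durant = 0.671 × 26.65% / 19.10% = 0.9362
β_Ashcombe = 0.916 × 26.09% / 19.10% = 1.2512
β_Norwood = 0.427 × 50.78% / 19.10% = 1.1352
β_P = Σ w_i β_i = 0.20×1.3075 + 0.13×0.4780 + 0.25×0.5548 + 0.21×0.9362 + 0.14×1.2512 + 0.07×1.1352 = 0.9136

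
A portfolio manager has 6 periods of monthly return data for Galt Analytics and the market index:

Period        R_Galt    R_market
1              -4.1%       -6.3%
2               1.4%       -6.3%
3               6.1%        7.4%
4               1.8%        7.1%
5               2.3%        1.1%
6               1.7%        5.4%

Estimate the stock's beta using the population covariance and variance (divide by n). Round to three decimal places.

0.363

Mean R_i = (-4.1 + 1.4 + 6.1 + 1.8 + 2.3 + 1.7) / 6 = 1.5333%
Mean R_m = (-6.3 − 6.3 + 7.4 + 7.1 + 1.1 + 5.4) / 6 = 1.4000%
Σ(R_i − R̄_i)(R_m − R̄_m) = 73.7600  ⇒  Cov = 73.7600 / 6 = 12.2933
Σ(R_m − R̄_m)² = 203.1600  ⇒  Var(R_m) = 203.1600 / 6 = 33.8600
β = Cov / Var(R_m) = 12.2933 / 33.8600 = 0.3631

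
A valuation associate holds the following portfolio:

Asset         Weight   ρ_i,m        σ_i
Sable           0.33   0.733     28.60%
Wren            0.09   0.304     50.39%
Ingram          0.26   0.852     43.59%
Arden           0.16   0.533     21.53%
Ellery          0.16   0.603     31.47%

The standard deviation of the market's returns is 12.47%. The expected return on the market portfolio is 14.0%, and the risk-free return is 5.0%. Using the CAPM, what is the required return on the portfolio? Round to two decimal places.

21.47%

β_Sable = 0.733 × 28.60% / 12.47% = 1.6811
β_Wren = 0.304 × 50.39% / 12.47% = 1.2284
β_Ingram = 0.852 × 43.59% / 12.47% = 2.9782
β_Arden = 0.533 × 21.53% / 12.47% = 0.9202
β_Ellery = 0.603 × 31.47% / 12.47% = 1.5218
β_P = Σ w_i β_i = 0.33×1.6811 + 0.09×1.2284 + 0.26×2.9782 + 0.16×0.9202 + 0.16×1.5218 = 1.8304
MRP = 14.0% − 5.0% = 9.00%
E(R_P) = R_f + β_P × MRP = 5.0% + 1.8304 × 9.0% = 21.47%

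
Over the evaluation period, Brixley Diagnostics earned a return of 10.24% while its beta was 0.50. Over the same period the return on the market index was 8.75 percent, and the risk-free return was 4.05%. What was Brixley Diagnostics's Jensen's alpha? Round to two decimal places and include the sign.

Market excess return = 8.75% − 4.05% = 4.70%
CAPM benchmark = R_f + β(R_m − R_f) = 4.05% + 0.50 × 4.70% = 6.4000%
α = actual − benchmark = 10.24% − 6.4000% = +3.84%

+3.84%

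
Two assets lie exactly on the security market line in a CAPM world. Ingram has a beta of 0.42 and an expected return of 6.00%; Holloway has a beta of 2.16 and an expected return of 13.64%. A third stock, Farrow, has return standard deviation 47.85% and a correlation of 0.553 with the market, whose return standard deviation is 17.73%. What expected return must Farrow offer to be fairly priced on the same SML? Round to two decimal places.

10.71%

MRP = (13.64% − 6.00%) / (2.16 − 0.42) = 4.3908%
R_f = 6.00% − 0.42 × 4.3908% = 4.1559%
β_Farrow = ρ·σ_i/σ_m = 0.553 × 47.85 / 17.73 = 1.4924
E(R_Farrow) = R_f + β × MRP = 4.1559% + 1.4924 × 4.3908% = 10.71%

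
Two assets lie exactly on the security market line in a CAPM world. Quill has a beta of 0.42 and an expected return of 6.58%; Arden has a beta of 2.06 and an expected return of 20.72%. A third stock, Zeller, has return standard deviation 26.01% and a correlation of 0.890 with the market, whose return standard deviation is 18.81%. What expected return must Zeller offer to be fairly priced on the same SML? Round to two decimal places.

MRP = (20.72% − 6.58%) / (2.06 − 0.42) = 8.6220%
R_f = 6.58% − 0.42 × 8.6220% = 2.9588%
β_Zeller = ρ·σ_i/σ_m = 0.890 × 26.01 / 18.81 = 1.2307
E(R_Zeller) = R_f + β × MRP = 2.9588% + 1.2307 × 8.6220% = 13.57%

13.57%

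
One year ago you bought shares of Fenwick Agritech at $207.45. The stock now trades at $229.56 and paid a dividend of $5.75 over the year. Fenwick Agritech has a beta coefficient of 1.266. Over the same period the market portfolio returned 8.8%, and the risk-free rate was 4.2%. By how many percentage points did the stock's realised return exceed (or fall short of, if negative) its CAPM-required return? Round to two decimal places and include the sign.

+3.41%

Realised HPR = (P1 + D1 − P0) / P0 = (229.56 + 5.75 − 207.45) / 207.45 = 27.86 / 207.45 = 13.4297%
MRP = 8.8% − 4.2% = 4.60%
CAPM required = R_f + β·MRP = 4.2% + 1.266 × 4.6% = 10.0236%
α = realised − required = 13.4297% − 10.0236% = +3.41%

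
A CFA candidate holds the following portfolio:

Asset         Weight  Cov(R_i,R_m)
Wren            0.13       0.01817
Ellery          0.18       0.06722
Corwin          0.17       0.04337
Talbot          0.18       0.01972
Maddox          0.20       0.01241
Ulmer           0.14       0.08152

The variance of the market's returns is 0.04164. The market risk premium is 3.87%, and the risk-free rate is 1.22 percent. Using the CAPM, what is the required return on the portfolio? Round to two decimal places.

β_Wren = 0.01817 / 0.04164 = 0.4364
β_Ellery = 0.06722 / 0.04164 = 1.6143
β_Corwin = 0.04337 / 0.04164 = 1.0415
β_Talbot = 0.01972 / 0.04164 = 0.4736
β_Maddox = 0.01241 / 0.04164 = 0.2980
β_Ulmer = 0.08152 / 0.04164 = 1.9577
β_P = Σ w_i β_i = 0.13×0.4364 + 0.18×1.6143 + 0.17×1.0415 + 0.18×0.4736 + 0.20×0.2980 + 0.14×1.9577 = 0.9433
E(R_P) = R_f + β_P × MRP = 1.22% + 0.9433 × 3.87% = 4.87%

4.87%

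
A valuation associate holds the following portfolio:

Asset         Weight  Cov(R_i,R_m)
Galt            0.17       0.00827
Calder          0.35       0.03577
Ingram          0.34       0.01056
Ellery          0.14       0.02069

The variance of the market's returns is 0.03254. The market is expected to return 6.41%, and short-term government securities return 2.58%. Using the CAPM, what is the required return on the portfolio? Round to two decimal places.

β_Galt = 0.00827 / 0.03254 = 0.2541
β_Calder = 0.03577 / 0.03254 = 1.0993
β_Ingram = 0.01056 / 0.03254 = 0.3245
β_Ellery = 0.02069 / 0.03254 = 0.6358
β_P = Σ w_i β_i = 0.17×0.2541 + 0.35×1.0993 + 0.34×0.3245 + 0.14×0.6358 = 0.6273
MRP = 6.41% − 2.58% = 3.83%
E(R_P) = R_f + β_P × MRP = 2.58% + 0.6273 × 3.83% = 4.98%

4.98%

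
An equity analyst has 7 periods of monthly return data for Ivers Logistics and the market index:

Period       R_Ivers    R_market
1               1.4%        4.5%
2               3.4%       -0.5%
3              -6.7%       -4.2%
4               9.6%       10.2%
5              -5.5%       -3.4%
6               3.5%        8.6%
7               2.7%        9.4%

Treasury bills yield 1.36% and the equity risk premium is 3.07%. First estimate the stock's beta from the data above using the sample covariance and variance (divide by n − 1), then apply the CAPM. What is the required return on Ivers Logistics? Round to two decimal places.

Mean R_i = (1.4 + 3.4 − 6.7 + 9.6 − 5.5 + 3.5 + 2.7) / 7 = 1.2000%
Mean R_m = (4.5 − 0.5 − 4.2 + 10.2 − 3.4 + 8.6 + 9.4) / 7 = 3.5143%
Σ(R_i − R̄_i)(R_m − R̄_m) = 175.3200  ⇒  Cov = 175.3200 / 6 = 29.2200
Σ(R_m − R̄_m)² = 229.6086  ⇒  Var(R_m) = 229.6086 / 6 = 38.2681
β = Cov / Var(R_m) = 29.2200 / 38.2681 = 0.7636
E(R) = R_f + β × MRP = 1.36% + 0.7636 × 3.07% = 3.70%

3.70%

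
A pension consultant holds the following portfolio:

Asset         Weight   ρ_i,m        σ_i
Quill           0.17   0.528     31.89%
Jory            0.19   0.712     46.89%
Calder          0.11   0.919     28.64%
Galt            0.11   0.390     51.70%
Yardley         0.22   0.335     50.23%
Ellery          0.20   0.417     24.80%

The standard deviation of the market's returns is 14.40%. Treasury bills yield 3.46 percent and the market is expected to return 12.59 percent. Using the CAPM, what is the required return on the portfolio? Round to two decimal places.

β_Quill = 0.528 × 31.89% / 14.40% = 1.1693
β_Jory = 0.712 × 46.89% / 14.40% = 2.3185
β_Calder = 0.919 × 28.64% / 14.40% = 1.8278
β_Galt = 0.390 × 51.70% / 14.40% = 1.4002
β_Yardley = 0.335 × 50.23% / 14.40% = 1.1685
β_Ellery = 0.417 × 24.80% / 14.40% = 0.7182
β_P = Σ w_i β_i = 0.17×1.1693 + 0.19×2.3185 + 0.11×1.8278 + 0.11×1.4002 + 0.22×1.1685 + 0.20×0.7182 = 1.3951
MRP = 12.59% − 3.46% = 9.13%
E(R_P) = R_f + β_P × MRP = 3.46% + 1.3951 × 9.13% = 16.20%

16.20%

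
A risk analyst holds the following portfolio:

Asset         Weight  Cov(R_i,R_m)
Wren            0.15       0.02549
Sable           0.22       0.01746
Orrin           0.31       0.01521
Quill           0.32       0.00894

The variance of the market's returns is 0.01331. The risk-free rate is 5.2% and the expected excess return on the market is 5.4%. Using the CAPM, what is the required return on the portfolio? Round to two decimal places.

11.38%

β_Wren = 0.02549 / 0.01331 = 1.9151
β_Sable = 0.01746 / 0.01331 = 1.3118
β_Orrin = 0.01521 / 0.01331 = 1.1427
β_Quill = 0.00894 / 0.01331 = 0.6717
β_P = Σ w_i β_i = 0.15×1.9151 + 0.22×1.3118 + 0.31×1.1427 + 0.32×0.6717 = 1.1450
E(R_P) = R_f + β_P × MRP = 5.2% + 1.1450 × 5.4% = 11.38%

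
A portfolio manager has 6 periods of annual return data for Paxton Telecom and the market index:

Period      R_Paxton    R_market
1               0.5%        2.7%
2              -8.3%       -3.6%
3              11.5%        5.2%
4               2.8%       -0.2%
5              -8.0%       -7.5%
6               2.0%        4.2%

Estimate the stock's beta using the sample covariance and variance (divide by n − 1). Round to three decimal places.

1.311

Mean R_i = (0.5 − 8.3 + 11.5 + 2.8 − 8.0 + 2.0) / 6 = 0.0833%
Mean R_m = (2.7 − 3.6 + 5.2 − 0.2 − 7.5 + 4.2) / 6 = 0.1333%
Σ(R_i − R̄_i)(R_m − R̄_m) = 158.8033  ⇒  Cov = 158.8033 / 5 = 31.7607
Σ(R_m − R̄_m)² = 121.1133  ⇒  Var(R_m) = 121.1133 / 5 = 24.2227
β = Cov / Var(R_m) = 31.7607 / 24.2227 = 1.3112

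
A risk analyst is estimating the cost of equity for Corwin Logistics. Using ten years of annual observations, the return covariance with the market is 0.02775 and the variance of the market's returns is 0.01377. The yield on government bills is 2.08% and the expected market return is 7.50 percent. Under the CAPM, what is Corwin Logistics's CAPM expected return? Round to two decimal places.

β = Cov(R_i, R_m) / Var(R_m) = 0.02775 / 0.01377 = 2.0153
MRP = 7.50% − 2.08% = 5.42%
E(R) = R_f + β × MRP = 2.08% + 2.0153 × 5.42% = 13.00%

13.00%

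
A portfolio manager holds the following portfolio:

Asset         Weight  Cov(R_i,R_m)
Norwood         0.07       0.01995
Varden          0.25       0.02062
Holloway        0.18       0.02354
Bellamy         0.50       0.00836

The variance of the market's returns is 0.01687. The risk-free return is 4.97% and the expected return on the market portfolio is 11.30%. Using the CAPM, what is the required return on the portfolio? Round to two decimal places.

10.59%

β_Norwood = 0.01995 / 0.01687 = 1.1826
β_Varden = 0.02062 / 0.01687 = 1.2223
β_Holloway = 0.02354 / 0.01687 = 1.3954
β_Bellamy = 0.00836 / 0.01687 = 0.4956
β_P = Σ w_i β_i = 0.07×1.1826 + 0.25×1.2223 + 0.18×1.3954 + 0.50×0.4956 = 0.8873
MRP = 11.30% − 4.97% = 6.33%
E(R_P) = R_f + β_P × MRP = 4.97% + 0.8873 × 6.33% = 10.59%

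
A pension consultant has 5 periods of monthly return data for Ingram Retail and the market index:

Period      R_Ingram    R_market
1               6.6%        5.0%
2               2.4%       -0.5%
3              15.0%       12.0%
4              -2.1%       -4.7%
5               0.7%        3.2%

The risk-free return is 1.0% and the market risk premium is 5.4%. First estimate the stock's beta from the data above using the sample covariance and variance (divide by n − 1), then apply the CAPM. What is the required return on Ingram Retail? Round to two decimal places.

Mean R_i = (6.6 + 2.4 + 15.0 − 2.1 + 0.7) / 5 = 4.5200%
Mean R_m = (5.0 − 0.5 + 12.0 − 4.7 + 3.2) / 5 = 3.0000%
Σ(R_i − R̄_i)(R_m − R̄_m) = 156.1100  ⇒  Cov = 156.1100 / 4 = 39.0275
Σ(R_m − R̄_m)² = 156.5800  ⇒  Var(R_m) = 156.5800 / 4 = 39.1450
β = Cov / Var(R_m) = 39.0275 / 39.1450 = 0.9970
E(R) = R_f + β × MRP = 1.0% + 0.9970 × 5.4% = 6.38%

6.38%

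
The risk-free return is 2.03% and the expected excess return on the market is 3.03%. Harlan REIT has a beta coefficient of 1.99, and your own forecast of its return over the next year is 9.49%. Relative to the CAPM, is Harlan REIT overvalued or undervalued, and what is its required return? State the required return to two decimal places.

Required return = R_f + β·MRP = 2.03% + 1.99 × 3.03% = 8.06%
Forecast 9.49% > required 8.06% → the stock plots above the SML → undervalued.

Undervalued; required return 8.06%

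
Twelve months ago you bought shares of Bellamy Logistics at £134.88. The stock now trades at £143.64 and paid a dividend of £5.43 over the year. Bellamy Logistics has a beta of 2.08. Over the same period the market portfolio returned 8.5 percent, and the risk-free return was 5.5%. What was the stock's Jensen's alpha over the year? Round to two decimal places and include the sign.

Realised HPR = (P1 + D1 − P0) / P0 = (143.64 + 5.43 − 134.88) / 134.88 = 14.19 / 134.88 = 10.5205%
MRP = 8.5% − 5.5% = 3.00%
CAPM required = R_f + β·MRP = 5.5% + 2.08 × 3.0% = 11.7400%
α = realised − required = 10.5205% − 11.7400% = -1.22%

-1.22%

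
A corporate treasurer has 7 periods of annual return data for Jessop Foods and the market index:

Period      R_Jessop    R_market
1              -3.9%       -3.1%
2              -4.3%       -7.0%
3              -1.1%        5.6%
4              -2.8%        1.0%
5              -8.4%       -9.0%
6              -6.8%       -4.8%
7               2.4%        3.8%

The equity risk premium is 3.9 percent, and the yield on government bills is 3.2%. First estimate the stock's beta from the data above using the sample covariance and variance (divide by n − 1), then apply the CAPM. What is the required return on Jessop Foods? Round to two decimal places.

5.38%

Mean R_i = (-3.9 − 4.3 − 1.1 − 2.8 − 8.4 − 6.8 + 2.4) / 7 = -3.5571%
Mean R_m = (-3.1 − 7.0 + 5.6 + 1.0 − 9.0 − 4.8 + 3.8) / 7 = -1.9286%
Σ(R_i − R̄_i)(R_m − R̄_m) = 102.5686  ⇒  Cov = 102.5686 / 6 = 17.0948
Σ(R_m − R̄_m)² = 183.4143  ⇒  Var(R_m) = 183.4143 / 6 = 30.5691
β = Cov / Var(R_m) = 17.0948 / 30.5691 = 0.5592
E(R) = R_f + β × MRP = 3.2% + 0.5592 × 3.9% = 5.38%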